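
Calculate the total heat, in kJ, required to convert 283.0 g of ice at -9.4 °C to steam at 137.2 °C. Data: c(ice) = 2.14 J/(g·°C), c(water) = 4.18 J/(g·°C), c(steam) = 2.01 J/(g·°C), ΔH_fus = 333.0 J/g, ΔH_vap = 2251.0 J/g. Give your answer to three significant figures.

q1 (heat ice -9.4→0.0 °C): 283.0 × 2.14 × 9.4 = 5693 J
q2 (melt at 0 °C): 283.0 × 333.0 = 94239 J
q3 (heat water 0.0→100.0 °C): 283.0 × 4.18 × 100.0 = 118294 J
q4 (vaporize at 100 °C): 283.0 × 2251.0 = 637033 J
q5 (heat steam 100.0→137.2 °C): 283.0 × 2.01 × 37.2 = 21160 J
Total: 5693 + 94239 + 118294 + 637033 + 21160 = 876419 J = 876 kJ

q = 876 kJ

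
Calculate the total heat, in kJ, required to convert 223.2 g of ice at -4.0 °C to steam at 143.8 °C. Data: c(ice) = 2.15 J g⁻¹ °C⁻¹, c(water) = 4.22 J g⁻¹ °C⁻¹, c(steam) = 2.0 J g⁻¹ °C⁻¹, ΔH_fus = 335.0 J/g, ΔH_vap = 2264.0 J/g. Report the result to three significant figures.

q1 (heat ice -4.0→0.0 °C): 223.2 × 2.15 × 4.0 = 1920 J
q2 (melt at 0 °C): 223.2 × 335.0 = 74772 J
q3 (heat water 0.0→100.0 °C): 223.2 × 4.22 × 100.0 = 94190 J
q4 (vaporize at 100 °C): 223.2 × 2264.0 = 505325 J
q5 (heat steam 100.0→143.8 °C): 223.2 × 2.0 × 43.8 = 19552 J
Total: 1920 + 74772 + 94190 + 505325 + 19552 = 695759 J = 696 kJ

q = 696 kJ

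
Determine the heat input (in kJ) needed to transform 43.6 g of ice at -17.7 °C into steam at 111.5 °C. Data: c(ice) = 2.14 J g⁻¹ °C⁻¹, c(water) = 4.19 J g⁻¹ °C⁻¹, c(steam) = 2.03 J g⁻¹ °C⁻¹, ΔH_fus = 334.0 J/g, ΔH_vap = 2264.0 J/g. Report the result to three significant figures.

q1 (heat ice -17.7→0.0 °C): 43.6 × 2.14 × 17.7 = 1651 J
q2 (melt at 0 °C): 43.6 × 334.0 = 14562 J
q3 (heat water 0.0→100.0 °C): 43.6 × 4.19 × 100.0 = 18268 J
q4 (vaporize at 100 °C): 43.6 × 2264.0 = 98710 J
q5 (heat steam 100.0→111.5 °C): 43.6 × 2.03 × 11.5 = 1018 J
Total: 1651 + 14562 + 18268 + 98710 + 1018 = 134209 J = 134 kJ

q = 134 kJ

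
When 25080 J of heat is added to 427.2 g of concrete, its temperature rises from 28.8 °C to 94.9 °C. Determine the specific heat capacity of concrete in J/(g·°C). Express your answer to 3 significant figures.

c = 0.888 J/(g·°C)

c = q / (m ΔT) = 25080 / (427.2 × 66.1)
c = 25080 / 28237.92 = 0.888 J/(g·°C)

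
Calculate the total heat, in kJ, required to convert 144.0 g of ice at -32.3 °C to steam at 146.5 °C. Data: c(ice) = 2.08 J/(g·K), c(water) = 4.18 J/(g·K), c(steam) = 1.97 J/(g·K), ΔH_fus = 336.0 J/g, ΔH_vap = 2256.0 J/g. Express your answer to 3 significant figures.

q1 (heat ice -32.3→0.0 °C): 144.0 × 2.08 × 32.3 = 9674 J
q2 (melt at 0 °C): 144.0 × 336.0 = 48384 J
q3 (heat water 0.0→100.0 °C): 144.0 × 4.18 × 100.0 = 60192 J
q4 (vaporize at 100 °C): 144.0 × 2256.0 = 324864 J
q5 (heat steam 100.0→146.5 °C): 144.0 × 1.97 × 46.5 = 13191 J
Total: 9674 + 48384 + 60192 + 324864 + 13191 = 456305 J = 456 kJ

q = 456 kJ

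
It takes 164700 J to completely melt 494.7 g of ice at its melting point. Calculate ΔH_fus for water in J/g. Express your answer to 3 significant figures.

ΔH_fus = 333 J/g

ΔH_fus = q / m = 164700 / 494.7 = 333 J/g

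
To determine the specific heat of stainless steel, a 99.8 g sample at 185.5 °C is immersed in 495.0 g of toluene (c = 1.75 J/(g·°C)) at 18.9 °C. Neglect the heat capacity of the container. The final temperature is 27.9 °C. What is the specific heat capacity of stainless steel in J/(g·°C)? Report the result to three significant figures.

c = 0.496 J/(g·°C)

q_gained = (495.0 × 1.75) × (27.9 − 18.9) = 7796 J
q_lost = 99.8 × c × (185.5 − 27.9) = 15728.48 c
Set equal: c = 7796 / 15728.48 = 0.496 J/(g·°C)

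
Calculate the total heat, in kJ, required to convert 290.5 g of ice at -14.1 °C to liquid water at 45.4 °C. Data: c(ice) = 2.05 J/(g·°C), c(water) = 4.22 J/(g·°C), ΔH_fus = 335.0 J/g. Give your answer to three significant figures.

q = 161 kJ

q1 (heat ice -14.1→0.0 °C): 290.5 × 2.05 × 14.1 = 8397 J
q2 (melt at 0 °C): 290.5 × 335.0 = 97318 J
q3 (heat water 0.0→45.4 °C): 290.5 × 4.22 × 45.4 = 55656 J
Total: 8397 + 97318 + 55656 = 161371 J = 161 kJ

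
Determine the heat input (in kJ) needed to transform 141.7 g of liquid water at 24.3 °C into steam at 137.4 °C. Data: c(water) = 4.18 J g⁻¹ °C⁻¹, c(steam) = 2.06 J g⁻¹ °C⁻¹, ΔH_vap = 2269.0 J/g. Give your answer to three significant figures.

q = 377 kJ

q1 (heat water 24.3→100.0 °C): 141.7 × 4.18 × 75.7 = 44838 J
q2 (vaporize at 100 °C): 141.7 × 2269.0 = 321517 J
q3 (heat steam 100.0→137.4 °C): 141.7 × 2.06 × 37.4 = 10917 J
Total: 44838 + 321517 + 10917 = 377272 J = 377 kJ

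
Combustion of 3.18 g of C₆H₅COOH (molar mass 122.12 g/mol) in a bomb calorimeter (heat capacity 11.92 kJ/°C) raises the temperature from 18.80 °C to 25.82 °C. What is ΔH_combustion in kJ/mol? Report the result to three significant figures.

ΔT = 25.82 − 18.80 = 7.02 °C
q_cal = C_cal × ΔT = 11.92 × 7.02 = 83.6784 kJ
n = 3.18 / 122.12 = 0.02604 mol
q_rxn = −q_cal = -83.6784 kJ
ΔH = -83.6784 / 0.02604 = -3213 kJ/mol

ΔH = -3210 kJ/mol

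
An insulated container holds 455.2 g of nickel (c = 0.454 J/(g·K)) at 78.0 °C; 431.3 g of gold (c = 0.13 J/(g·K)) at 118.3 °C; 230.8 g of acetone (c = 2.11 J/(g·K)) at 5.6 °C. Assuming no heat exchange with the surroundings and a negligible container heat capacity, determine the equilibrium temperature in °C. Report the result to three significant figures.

Σ mᵢcᵢ(T − Tᵢ) = 0  ⇒  T = Σ mᵢcᵢTᵢ / Σ mᵢcᵢ
Σ mᵢcᵢ = 455.2×0.454 + 431.3×0.13 + 230.8×2.11 = 749.7178
Σ mᵢcᵢTᵢ = 206.6608×78.0 + 56.069×118.3 + 486.988×5.6 = 25480
T = 25480 / 749.7178 = 33.99 °C

T_f = 34.0 °C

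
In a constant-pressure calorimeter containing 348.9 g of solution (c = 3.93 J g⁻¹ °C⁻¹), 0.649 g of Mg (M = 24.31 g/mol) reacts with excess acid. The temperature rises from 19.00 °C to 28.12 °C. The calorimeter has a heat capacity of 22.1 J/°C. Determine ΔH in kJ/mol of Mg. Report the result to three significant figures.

ΔH = -476 kJ/mol

|ΔT| = |28.12 − 19.00| = 9.12 °C
|q_surr| = (348.9 × 3.93 + 22.1) × 9.12 = 1393.277 × 9.12 = 12710 J
n(Mg) = 0.649 / 24.31 = 0.02670 mol
Temperature rose, so q_rxn = −|q_surr| = -12.71 kJ
ΔH = q_rxn / n = -476.0 kJ/mol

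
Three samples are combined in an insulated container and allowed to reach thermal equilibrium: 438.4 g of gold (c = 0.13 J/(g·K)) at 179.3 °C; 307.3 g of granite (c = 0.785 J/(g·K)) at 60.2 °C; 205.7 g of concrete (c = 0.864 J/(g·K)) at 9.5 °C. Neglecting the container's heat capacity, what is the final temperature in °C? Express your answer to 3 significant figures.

Σ mᵢcᵢ(T − Tᵢ) = 0  ⇒  T = Σ mᵢcᵢTᵢ / Σ mᵢcᵢ
Σ mᵢcᵢ = 438.4×0.13 + 307.3×0.785 + 205.7×0.864 = 475.9473
Σ mᵢcᵢTᵢ = 56.992×179.3 + 241.2305×60.2 + 177.7248×9.5 = 26429
T = 26429 / 475.9473 = 55.53 °C

T_f = 55.5 °C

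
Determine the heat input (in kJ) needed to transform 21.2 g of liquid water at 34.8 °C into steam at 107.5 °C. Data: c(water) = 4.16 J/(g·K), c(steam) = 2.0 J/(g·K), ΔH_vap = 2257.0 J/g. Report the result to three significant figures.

q1 (heat water 34.8→100.0 °C): 21.2 × 4.16 × 65.2 = 5750 J
q2 (vaporize at 100 °C): 21.2 × 2257.0 = 47848 J
q3 (heat steam 100.0→107.5 °C): 21.2 × 2.0 × 7.5 = 318 J
Total: 5750 + 47848 + 318 = 53916 J = 53.9 kJ

q = 53.9 kJ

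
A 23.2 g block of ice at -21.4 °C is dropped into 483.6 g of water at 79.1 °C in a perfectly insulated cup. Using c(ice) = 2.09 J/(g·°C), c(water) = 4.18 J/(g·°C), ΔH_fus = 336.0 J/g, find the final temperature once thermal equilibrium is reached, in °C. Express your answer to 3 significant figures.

T_f = 71.3 °C

Heat to bring ice to 0 °C and melt it: q₁ = 23.2×2.09×21.4 + 23.2×336.0 = 8832.8 J
Heat the water can supply cooling to 0 °C: 483.6×4.18×79.1 = 159897 J > q₁, so all ice melts.
Energy balance: 483.6×4.18×(79.1 − T) = 8832.8 + 23.2×4.18×(T − 0)
2021.448(79.1 − T) = 8832.8 + 96.976 T
159897 − 8832.8 = 2118.424 T
T = 151064.2 / 2118.424 = 71.31 °C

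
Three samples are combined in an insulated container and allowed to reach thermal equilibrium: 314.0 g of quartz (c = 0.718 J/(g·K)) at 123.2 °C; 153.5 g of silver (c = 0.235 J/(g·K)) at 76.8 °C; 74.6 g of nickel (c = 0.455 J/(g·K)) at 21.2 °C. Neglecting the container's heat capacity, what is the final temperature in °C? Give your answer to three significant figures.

Σ mᵢcᵢ(T − Tᵢ) = 0  ⇒  T = Σ mᵢcᵢTᵢ / Σ mᵢcᵢ
Σ mᵢcᵢ = 314.0×0.718 + 153.5×0.235 + 74.6×0.455 = 295.4675
Σ mᵢcᵢTᵢ = 225.452×123.2 + 36.0725×76.8 + 33.943×21.2 = 31266
T = 31266 / 295.4675 = 105.8 °C

T_f = 106 °C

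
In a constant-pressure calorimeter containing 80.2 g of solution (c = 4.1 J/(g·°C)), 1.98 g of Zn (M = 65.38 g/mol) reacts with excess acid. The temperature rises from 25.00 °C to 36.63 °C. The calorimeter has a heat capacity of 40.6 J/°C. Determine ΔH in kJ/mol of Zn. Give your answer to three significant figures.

|ΔT| = |36.63 − 25.00| = 11.63 °C
|q_surr| = (80.2 × 4.1 + 40.6) × 11.63 = 369.42 × 11.63 = 4296 J
n(Zn) = 1.98 / 65.38 = 0.03028 mol
Temperature rose, so q_rxn = −|q_surr| = -4.296 kJ
ΔH = q_rxn / n = -141.9 kJ/mol

ΔH = -142 kJ/mol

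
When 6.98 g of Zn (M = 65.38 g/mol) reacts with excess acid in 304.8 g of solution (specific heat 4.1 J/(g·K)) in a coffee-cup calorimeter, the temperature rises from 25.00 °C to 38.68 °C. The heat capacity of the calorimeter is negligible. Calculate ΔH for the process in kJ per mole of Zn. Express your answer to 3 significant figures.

|ΔT| = |38.68 − 25.00| = 13.68 °C
|q_surr| = (304.8 × 4.1) × 13.68 = 1249.68 × 13.68 = 17100 J
n(Zn) = 6.98 / 65.38 = 0.1068 mol
Temperature rose, so q_rxn = −|q_surr| = -17.10 kJ
ΔH = q_rxn / n = -160.1 kJ/mol

ΔH = -160 kJ/mol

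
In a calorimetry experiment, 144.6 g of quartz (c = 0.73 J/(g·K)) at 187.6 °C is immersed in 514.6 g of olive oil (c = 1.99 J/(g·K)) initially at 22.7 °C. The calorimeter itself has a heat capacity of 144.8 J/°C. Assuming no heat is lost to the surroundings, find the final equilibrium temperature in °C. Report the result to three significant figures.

T_f = 36.4 °C

Heat lost by quartz = heat gained by olive oil + calorimeter.
(144.6)(0.73)(187.6 − T) = [(514.6)(1.99) + 144.8](T − 22.7)
105.558 (187.6 − T) = 1168.854 (T − 22.7)
19803 − 105.558 T = 1168.854 T − 26533
46336 = 1274.412 T
T = 36.36 °C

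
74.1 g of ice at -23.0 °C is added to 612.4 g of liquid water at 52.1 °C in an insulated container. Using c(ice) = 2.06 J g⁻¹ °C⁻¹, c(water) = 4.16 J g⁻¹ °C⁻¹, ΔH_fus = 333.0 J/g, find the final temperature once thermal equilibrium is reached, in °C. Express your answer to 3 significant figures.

Heat to bring ice to 0 °C and melt it: q₁ = 74.1×2.06×23.0 + 74.1×333.0 = 28186 J
Heat the water can supply cooling to 0 °C: 612.4×4.16×52.1 = 132729 J > q₁, so all ice melts.
Energy balance: 612.4×4.16×(52.1 − T) = 28186 + 74.1×4.16×(T − 0)
2547.584(52.1 − T) = 28186 + 308.256 T
132729 − 28186 = 2855.840 T
T = 104543 / 2855.840 = 36.61 °C

T_f = 36.6 °C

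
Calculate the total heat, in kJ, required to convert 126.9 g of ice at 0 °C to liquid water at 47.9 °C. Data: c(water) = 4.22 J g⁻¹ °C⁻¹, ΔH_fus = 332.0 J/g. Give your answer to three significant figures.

q = 67.8 kJ

q1 (melt at 0 °C): 126.9 × 332.0 = 42131 J
q2 (heat water 0.0→47.9 °C): 126.9 × 4.22 × 47.9 = 25651 J
Total: 42131 + 25651 = 67782 J = 67.8 kJ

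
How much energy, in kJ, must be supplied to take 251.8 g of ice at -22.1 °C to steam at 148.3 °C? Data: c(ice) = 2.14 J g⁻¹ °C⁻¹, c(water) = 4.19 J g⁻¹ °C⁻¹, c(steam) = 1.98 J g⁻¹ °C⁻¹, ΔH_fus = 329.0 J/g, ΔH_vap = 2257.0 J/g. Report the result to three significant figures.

q = 793 kJ

q1 (heat ice -22.1→0.0 °C): 251.8 × 2.14 × 22.1 = 11909 J
q2 (melt at 0 °C): 251.8 × 329.0 = 82842 J
q3 (heat water 0.0→100.0 °C): 251.8 × 4.19 × 100.0 = 105504 J
q4 (vaporize at 100 °C): 251.8 × 2257.0 = 568313 J
q5 (heat steam 100.0→148.3 °C): 251.8 × 1.98 × 48.3 = 24081 J
Total: 11909 + 82842 + 105504 + 568313 + 24081 = 792649 J = 793 kJ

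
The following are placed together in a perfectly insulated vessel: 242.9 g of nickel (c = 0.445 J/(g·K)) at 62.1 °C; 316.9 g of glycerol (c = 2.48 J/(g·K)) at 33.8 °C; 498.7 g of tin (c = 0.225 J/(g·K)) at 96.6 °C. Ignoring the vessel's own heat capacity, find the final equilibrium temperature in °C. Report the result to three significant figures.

T_f = 43.8 °C

Σ mᵢcᵢ(T − Tᵢ) = 0  ⇒  T = Σ mᵢcᵢTᵢ / Σ mᵢcᵢ
Σ mᵢcᵢ = 242.9×0.445 + 316.9×2.48 + 498.7×0.225 = 1006.2100
Σ mᵢcᵢTᵢ = 108.0905×62.1 + 785.912×33.8 + 112.2075×96.6 = 44115
T = 44115 / 1006.2100 = 43.84 °C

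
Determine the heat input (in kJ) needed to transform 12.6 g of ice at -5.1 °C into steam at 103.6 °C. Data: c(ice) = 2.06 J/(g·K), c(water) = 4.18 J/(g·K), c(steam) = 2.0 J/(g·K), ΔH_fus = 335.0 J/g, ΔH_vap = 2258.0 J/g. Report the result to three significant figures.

q1 (heat ice -5.1→0.0 °C): 12.6 × 2.06 × 5.1 = 132 J
q2 (melt at 0 °C): 12.6 × 335.0 = 4221 J
q3 (heat water 0.0→100.0 °C): 12.6 × 4.18 × 100.0 = 5267 J
q4 (vaporize at 100 °C): 12.6 × 2258.0 = 28451 J
q5 (heat steam 100.0→103.6 °C): 12.6 × 2.0 × 3.6 = 91 J
Total: 132 + 4221 + 5267 + 28451 + 91 = 38162 J = 38.2 kJ

q = 38.2 kJ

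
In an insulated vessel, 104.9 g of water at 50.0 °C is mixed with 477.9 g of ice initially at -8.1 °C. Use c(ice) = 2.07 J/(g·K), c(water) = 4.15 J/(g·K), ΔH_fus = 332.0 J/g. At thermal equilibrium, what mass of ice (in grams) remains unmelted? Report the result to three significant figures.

m_ice remaining = 436 g

Heat to warm all ice to 0 °C: 477.9×2.07×8.1 = 8012.9 J
Heat released by water cooling to 0 °C: 104.9×4.15×50.0 = 21767 J
21767 J < 8012.9 + 477.9×332.0 = 166675.7 J, so not all ice melts; final T = 0 °C.
Heat left for melting: 21767 − 8012.9 = 13754.1 J
Mass melted = 13754.1 / 332.0 = 41.43 g
Ice remaining = 477.9 − 41.43 = 436.47 g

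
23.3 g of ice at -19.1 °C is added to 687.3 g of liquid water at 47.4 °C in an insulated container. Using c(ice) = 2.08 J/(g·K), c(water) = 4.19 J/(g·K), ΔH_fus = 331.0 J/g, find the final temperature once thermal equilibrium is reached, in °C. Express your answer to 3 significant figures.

T_f = 42.9 °C

Heat to bring ice to 0 °C and melt it: q₁ = 23.3×2.08×19.1 + 23.3×331.0 = 8638.0 J
Heat the water can supply cooling to 0 °C: 687.3×4.19×47.4 = 136502 J > q₁, so all ice melts.
Energy balance: 687.3×4.19×(47.4 − T) = 8638.0 + 23.3×4.19×(T − 0)
2879.787(47.4 − T) = 8638.0 + 97.627 T
136502 − 8638.0 = 2977.414 T
T = 127864.0 / 2977.414 = 42.94 °C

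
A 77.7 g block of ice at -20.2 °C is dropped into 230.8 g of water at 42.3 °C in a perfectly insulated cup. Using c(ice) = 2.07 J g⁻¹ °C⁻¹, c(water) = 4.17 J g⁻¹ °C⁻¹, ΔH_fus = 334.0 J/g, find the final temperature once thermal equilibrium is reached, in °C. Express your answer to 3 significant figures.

Heat to bring ice to 0 °C and melt it: q₁ = 77.7×2.07×20.2 + 77.7×334.0 = 29201 J
Heat the water can supply cooling to 0 °C: 230.8×4.17×42.3 = 40711.0 J > q₁, so all ice melts.
Energy balance: 230.8×4.17×(42.3 − T) = 29201 + 77.7×4.17×(T − 0)
962.436(42.3 − T) = 29201 + 324.009 T
40711.0 − 29201 = 1286.445 T
T = 11510.0 / 1286.445 = 8.947 °C

T_f = 8.95 °C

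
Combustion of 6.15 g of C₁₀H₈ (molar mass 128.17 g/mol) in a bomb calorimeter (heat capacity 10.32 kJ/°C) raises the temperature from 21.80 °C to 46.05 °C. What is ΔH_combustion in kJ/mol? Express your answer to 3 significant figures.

ΔH = -5220 kJ/mol

ΔT = 46.05 − 21.80 = 24.25 °C
q_cal = C_cal × ΔT = 10.32 × 24.25 = 250.26 kJ
n = 6.15 / 128.17 = 0.04798 mol
q_rxn = −q_cal = -250.26 kJ
ΔH = -250.26 / 0.04798 = -5216 kJ/mol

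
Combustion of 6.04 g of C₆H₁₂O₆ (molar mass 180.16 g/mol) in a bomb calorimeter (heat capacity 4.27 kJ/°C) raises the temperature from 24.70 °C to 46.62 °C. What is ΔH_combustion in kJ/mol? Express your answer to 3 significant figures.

ΔH = -2790 kJ/mol

ΔT = 46.62 − 24.70 = 21.92 °C
q_cal = C_cal × ΔT = 4.27 × 21.92 = 93.5984 kJ
n = 6.04 / 180.16 = 0.03353 mol
q_rxn = −q_cal = -93.5984 kJ
ΔH = -93.5984 / 0.03353 = -2791 kJ/mol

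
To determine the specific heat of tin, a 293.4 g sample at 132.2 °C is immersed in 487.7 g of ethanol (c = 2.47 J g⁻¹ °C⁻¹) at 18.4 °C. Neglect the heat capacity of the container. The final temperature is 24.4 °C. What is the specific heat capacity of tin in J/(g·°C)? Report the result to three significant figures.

q_gained = (487.7 × 2.47) × (24.4 − 18.4) = 7228 J
q_lost = 293.4 × c × (132.2 − 24.4) = 31628.52 c
Set equal: c = 7228 / 31628.52 = 0.229 J/(g·°C)

c = 0.229 J/(g·°C)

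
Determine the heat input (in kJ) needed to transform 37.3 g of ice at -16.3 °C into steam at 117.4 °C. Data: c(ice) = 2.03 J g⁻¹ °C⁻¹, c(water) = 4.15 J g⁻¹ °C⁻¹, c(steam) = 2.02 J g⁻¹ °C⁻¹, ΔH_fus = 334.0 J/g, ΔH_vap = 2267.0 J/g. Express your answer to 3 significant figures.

q = 115 kJ

q1 (heat ice -16.3→0.0 °C): 37.3 × 2.03 × 16.3 = 1234 J
q2 (melt at 0 °C): 37.3 × 334.0 = 12458 J
q3 (heat water 0.0→100.0 °C): 37.3 × 4.15 × 100.0 = 15480 J
q4 (vaporize at 100 °C): 37.3 × 2267.0 = 84559 J
q5 (heat steam 100.0→117.4 °C): 37.3 × 2.02 × 17.4 = 1311 J
Total: 1234 + 12458 + 15480 + 84559 + 1311 = 115042 J = 115 kJ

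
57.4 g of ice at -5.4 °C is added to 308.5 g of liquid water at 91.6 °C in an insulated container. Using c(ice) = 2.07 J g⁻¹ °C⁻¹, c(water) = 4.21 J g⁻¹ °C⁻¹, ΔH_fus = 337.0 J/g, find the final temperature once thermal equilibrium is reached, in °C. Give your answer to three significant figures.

Heat to bring ice to 0 °C and melt it: q₁ = 57.4×2.07×5.4 + 57.4×337.0 = 19985 J
Heat the water can supply cooling to 0 °C: 308.5×4.21×91.6 = 118969 J > q₁, so all ice melts.
Energy balance: 308.5×4.21×(91.6 − T) = 19985 + 57.4×4.21×(T − 0)
1298.785(91.6 − T) = 19985 + 241.654 T
118969 − 19985 = 1540.439 T
T = 98984 / 1540.439 = 64.26 °C

T_f = 64.3 °C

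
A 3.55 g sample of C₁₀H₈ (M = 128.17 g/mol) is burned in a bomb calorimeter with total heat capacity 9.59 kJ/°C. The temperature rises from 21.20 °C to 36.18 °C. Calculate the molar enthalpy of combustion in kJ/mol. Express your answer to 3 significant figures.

ΔT = 36.18 − 21.20 = 14.98 °C
q_cal = C_cal × ΔT = 9.59 × 14.98 = 143.6582 kJ
n = 3.55 / 128.17 = 0.02770 mol
q_rxn = −q_cal = -143.6582 kJ
ΔH = -143.6582 / 0.02770 = -5186 kJ/mol

ΔH = -5190 kJ/mol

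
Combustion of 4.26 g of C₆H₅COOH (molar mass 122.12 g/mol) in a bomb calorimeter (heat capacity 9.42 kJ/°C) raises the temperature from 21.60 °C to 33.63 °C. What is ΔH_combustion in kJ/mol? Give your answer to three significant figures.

ΔT = 33.63 − 21.60 = 12.03 °C
q_cal = C_cal × ΔT = 9.42 × 12.03 = 113.3226 kJ
n = 4.26 / 122.12 = 0.03488 mol
q_rxn = −q_cal = -113.3226 kJ
ΔH = -113.3226 / 0.03488 = -3249 kJ/mol

ΔH = -3250 kJ/mol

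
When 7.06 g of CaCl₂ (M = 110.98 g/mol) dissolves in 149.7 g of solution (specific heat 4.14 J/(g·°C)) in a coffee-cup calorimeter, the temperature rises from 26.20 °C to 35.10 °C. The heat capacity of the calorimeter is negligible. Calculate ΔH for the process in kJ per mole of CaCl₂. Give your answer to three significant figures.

|ΔT| = |35.10 − 26.20| = 8.90 °C
|q_surr| = (149.7 × 4.14) × 8.90 = 619.758 × 8.90 = 5516 J
n(CaCl₂) = 7.06 / 110.98 = 0.06362 mol
Temperature rose, so q_rxn = −|q_surr| = -5.516 kJ
ΔH = q_rxn / n = -86.70 kJ/mol

ΔH = -86.7 kJ/mol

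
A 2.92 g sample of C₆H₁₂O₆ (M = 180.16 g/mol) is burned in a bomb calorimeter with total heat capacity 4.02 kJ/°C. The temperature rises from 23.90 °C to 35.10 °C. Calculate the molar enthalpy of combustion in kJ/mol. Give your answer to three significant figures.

ΔT = 35.10 − 23.90 = 11.20 °C
q_cal = C_cal × ΔT = 4.02 × 11.20 = 45.024 kJ
n = 2.92 / 180.16 = 0.01621 mol
q_rxn = −q_cal = -45.024 kJ
ΔH = -45.024 / 0.01621 = -2778 kJ/mol

ΔH = -2780 kJ/mol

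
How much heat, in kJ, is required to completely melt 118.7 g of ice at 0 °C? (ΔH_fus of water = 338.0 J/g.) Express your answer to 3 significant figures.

q = 40.1 kJ

q = m × ΔH_fus = 118.7 × 338.0 = 40120 J = 40.1 kJ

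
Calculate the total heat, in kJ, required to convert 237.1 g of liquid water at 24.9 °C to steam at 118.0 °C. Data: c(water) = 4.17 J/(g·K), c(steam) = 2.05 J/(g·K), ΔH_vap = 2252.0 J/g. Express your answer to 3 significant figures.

q = 617 kJ

q1 (heat water 24.9→100.0 °C): 237.1 × 4.17 × 75.1 = 74252 J
q2 (vaporize at 100 °C): 237.1 × 2252.0 = 533949 J
q3 (heat steam 100.0→118.0 °C): 237.1 × 2.05 × 18.0 = 8749 J
Total: 74252 + 533949 + 8749 = 616950 J = 617 kJ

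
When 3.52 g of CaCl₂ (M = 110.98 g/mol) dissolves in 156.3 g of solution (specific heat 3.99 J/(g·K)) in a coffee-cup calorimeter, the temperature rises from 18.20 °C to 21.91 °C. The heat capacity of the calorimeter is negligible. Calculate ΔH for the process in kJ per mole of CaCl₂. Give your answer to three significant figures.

ΔH = -72.9 kJ/mol

|ΔT| = |21.91 − 18.20| = 3.71 °C
|q_surr| = (156.3 × 3.99) × 3.71 = 623.637 × 3.71 = 2313.7 J
n(CaCl₂) = 3.52 / 110.98 = 0.031717 mol
Temperature rose, so q_rxn = −|q_surr| = -2.3137 kJ
ΔH = q_rxn / n = -72.948 kJ/mol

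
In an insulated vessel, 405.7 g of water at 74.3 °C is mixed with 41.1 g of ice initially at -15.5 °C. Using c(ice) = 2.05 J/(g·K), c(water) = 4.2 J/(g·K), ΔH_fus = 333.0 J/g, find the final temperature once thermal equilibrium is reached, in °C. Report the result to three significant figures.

T_f = 59.5 °C

Heat to bring ice to 0 °C and melt it: q₁ = 41.1×2.05×15.5 + 41.1×333.0 = 14992 J
Heat the water can supply cooling to 0 °C: 405.7×4.2×74.3 = 126603 J > q₁, so all ice melts.
Energy balance: 405.7×4.2×(74.3 − T) = 14992 + 41.1×4.2×(T − 0)
1703.94(74.3 − T) = 14992 + 172.62 T
126603 − 14992 = 1876.56 T
T = 111611 / 1876.56 = 59.48 °C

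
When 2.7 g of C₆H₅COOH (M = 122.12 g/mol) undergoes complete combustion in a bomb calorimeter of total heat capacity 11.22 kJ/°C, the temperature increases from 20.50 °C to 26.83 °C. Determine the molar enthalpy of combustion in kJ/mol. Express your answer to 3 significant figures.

ΔH = -3210 kJ/mol

ΔT = 26.83 − 20.50 = 6.33 °C
q_cal = C_cal × ΔT = 11.22 × 6.33 = 71.0226 kJ
n = 2.7 / 122.12 = 0.02211 mol
q_rxn = −q_cal = -71.0226 kJ
ΔH = -71.0226 / 0.02211 = -3212 kJ/mol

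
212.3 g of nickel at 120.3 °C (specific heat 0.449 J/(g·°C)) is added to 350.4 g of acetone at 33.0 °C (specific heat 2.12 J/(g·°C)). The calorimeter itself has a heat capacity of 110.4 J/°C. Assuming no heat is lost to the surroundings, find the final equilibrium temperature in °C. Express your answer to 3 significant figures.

Heat lost by nickel = heat gained by acetone + calorimeter.
(212.3)(0.449)(120.3 − T) = [(350.4)(2.12) + 110.4](T − 33.0)
95.3227 (120.3 − T) = 853.248 (T − 33.0)
11467 − 95.3227 T = 853.248 T − 28157
39624 = 948.5707 T
T = 41.77 °C

T_f = 41.8 °C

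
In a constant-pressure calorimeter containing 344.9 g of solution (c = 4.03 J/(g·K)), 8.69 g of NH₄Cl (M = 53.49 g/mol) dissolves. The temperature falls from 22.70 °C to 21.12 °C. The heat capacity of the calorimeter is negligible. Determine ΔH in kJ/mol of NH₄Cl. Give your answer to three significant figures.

ΔH = 13.5 kJ/mol

|ΔT| = |21.12 − 22.70| = 1.58 °C
|q_surr| = (344.9 × 4.03) × 1.58 = 1389.947 × 1.58 = 2196 J
n(NH₄Cl) = 8.69 / 53.49 = 0.1625 mol
Temperature fell, so q_rxn = +|q_surr| = 2.196 kJ
ΔH = q_rxn / n = 13.51 kJ/mol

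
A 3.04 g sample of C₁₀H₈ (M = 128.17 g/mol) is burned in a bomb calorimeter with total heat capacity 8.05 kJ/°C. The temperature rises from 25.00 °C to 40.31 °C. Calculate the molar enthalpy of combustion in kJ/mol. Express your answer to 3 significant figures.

ΔH = -5200 kJ/mol

ΔT = 40.31 − 25.00 = 15.31 °C
q_cal = C_cal × ΔT = 8.05 × 15.31 = 123.2455 kJ
n = 3.04 / 128.17 = 0.02372 mol
q_rxn = −q_cal = -123.2455 kJ
ΔH = -123.2455 / 0.02372 = -5196 kJ/mol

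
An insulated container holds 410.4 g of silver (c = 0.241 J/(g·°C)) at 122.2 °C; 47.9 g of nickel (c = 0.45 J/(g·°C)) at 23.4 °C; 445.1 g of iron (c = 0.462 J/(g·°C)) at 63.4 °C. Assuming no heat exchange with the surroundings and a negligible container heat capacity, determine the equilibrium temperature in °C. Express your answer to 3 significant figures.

T_f = 78.6 °C

Σ mᵢcᵢ(T − Tᵢ) = 0  ⇒  T = Σ mᵢcᵢTᵢ / Σ mᵢcᵢ
Σ mᵢcᵢ = 410.4×0.241 + 47.9×0.45 + 445.1×0.462 = 326.0976
Σ mᵢcᵢTᵢ = 98.9064×122.2 + 21.555×23.4 + 205.6362×63.4 = 25628
T = 25628 / 326.0976 = 78.59 °C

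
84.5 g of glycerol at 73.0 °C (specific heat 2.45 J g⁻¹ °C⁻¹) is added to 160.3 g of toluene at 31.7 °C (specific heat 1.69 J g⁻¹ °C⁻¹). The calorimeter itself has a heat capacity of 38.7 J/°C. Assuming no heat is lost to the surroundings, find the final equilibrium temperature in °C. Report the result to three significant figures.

T_f = 48.2 °C

Heat lost by glycerol = heat gained by toluene + calorimeter.
(84.5)(2.45)(73.0 − T) = [(160.3)(1.69) + 38.7](T − 31.7)
207.025 (73.0 − T) = 309.607 (T − 31.7)
15112.8 − 207.025 T = 309.607 T − 9814.54
24927.34 = 516.632 T
T = 48.2497 °C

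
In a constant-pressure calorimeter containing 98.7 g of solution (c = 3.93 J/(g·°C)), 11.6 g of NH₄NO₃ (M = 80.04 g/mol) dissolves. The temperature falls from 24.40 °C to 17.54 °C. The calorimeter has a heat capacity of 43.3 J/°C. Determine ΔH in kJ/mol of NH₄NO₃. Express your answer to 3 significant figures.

ΔH = 20.4 kJ/mol

|ΔT| = |17.54 − 24.40| = 6.86 °C
|q_surr| = (98.7 × 3.93 + 43.3) × 6.86 = 431.191 × 6.86 = 2958 J
n(NH₄NO₃) = 11.6 / 80.04 = 0.1449 mol
Temperature fell, so q_rxn = +|q_surr| = 2.958 kJ
ΔH = q_rxn / n = 20.41 kJ/mol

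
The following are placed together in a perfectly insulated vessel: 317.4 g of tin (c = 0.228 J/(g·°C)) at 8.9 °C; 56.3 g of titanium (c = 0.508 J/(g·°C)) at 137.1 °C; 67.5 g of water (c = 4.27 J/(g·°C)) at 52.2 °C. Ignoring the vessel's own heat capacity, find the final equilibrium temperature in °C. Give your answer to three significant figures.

T_f = 50.4 °C

Σ mᵢcᵢ(T − Tᵢ) = 0  ⇒  T = Σ mᵢcᵢTᵢ / Σ mᵢcᵢ
Σ mᵢcᵢ = 317.4×0.228 + 56.3×0.508 + 67.5×4.27 = 389.1926
Σ mᵢcᵢTᵢ = 72.3672×8.9 + 28.6004×137.1 + 288.225×52.2 = 19611
T = 19611 / 389.1926 = 50.39 °C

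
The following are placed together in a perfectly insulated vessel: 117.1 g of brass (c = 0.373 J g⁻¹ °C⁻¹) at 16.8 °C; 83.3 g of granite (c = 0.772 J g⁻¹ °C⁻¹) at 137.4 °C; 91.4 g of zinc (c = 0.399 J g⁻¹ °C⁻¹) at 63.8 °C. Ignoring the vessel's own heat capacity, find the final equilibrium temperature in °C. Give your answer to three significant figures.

Σ mᵢcᵢ(T − Tᵢ) = 0  ⇒  T = Σ mᵢcᵢTᵢ / Σ mᵢcᵢ
Σ mᵢcᵢ = 117.1×0.373 + 83.3×0.772 + 91.4×0.399 = 144.4545
Σ mᵢcᵢTᵢ = 43.6783×16.8 + 64.3076×137.4 + 36.4686×63.8 = 11896
T = 11896 / 144.4545 = 82.35 °C

T_f = 82.4 °C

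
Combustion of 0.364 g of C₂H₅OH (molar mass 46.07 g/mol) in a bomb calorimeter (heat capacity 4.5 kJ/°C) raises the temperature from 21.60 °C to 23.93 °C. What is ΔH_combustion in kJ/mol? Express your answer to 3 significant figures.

ΔH = -1330 kJ/mol

ΔT = 23.93 − 21.60 = 2.33 °C
q_cal = C_cal × ΔT = 4.5 × 2.33 = 10.485 kJ
n = 0.364 / 46.07 = 0.007901 mol
q_rxn = −q_cal = -10.485 kJ
ΔH = -10.485 / 0.007901 = -1327 kJ/mol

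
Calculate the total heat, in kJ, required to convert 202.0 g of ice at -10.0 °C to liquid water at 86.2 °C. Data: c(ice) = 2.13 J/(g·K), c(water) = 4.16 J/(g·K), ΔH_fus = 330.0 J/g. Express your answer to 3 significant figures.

q1 (heat ice -10.0→0.0 °C): 202.0 × 2.13 × 10.0 = 4303 J
q2 (melt at 0 °C): 202.0 × 330.0 = 66660 J
q3 (heat water 0.0→86.2 °C): 202.0 × 4.16 × 86.2 = 72436 J
Total: 4303 + 66660 + 72436 = 143399 J = 143 kJ

q = 143 kJ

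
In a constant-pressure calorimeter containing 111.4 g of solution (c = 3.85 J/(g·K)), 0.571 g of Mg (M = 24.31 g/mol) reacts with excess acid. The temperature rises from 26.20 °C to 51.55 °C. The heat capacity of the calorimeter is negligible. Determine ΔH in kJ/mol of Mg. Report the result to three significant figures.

|ΔT| = |51.55 − 26.20| = 25.35 °C
|q_surr| = (111.4 × 3.85) × 25.35 = 428.89 × 25.35 = 10870 J
n(Mg) = 0.571 / 24.31 = 0.02349 mol
Temperature rose, so q_rxn = −|q_surr| = -10.87 kJ
ΔH = q_rxn / n = -462.8 kJ/mol

ΔH = -463 kJ/mol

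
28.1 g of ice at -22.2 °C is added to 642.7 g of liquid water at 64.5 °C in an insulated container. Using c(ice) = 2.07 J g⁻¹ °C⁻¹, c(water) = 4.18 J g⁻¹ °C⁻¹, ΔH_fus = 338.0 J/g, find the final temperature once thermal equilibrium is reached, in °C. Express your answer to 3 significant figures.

Heat to bring ice to 0 °C and melt it: q₁ = 28.1×2.07×22.2 + 28.1×338.0 = 10789 J
Heat the water can supply cooling to 0 °C: 642.7×4.18×64.5 = 173278 J > q₁, so all ice melts.
Energy balance: 642.7×4.18×(64.5 − T) = 10789 + 28.1×4.18×(T − 0)
2686.486(64.5 − T) = 10789 + 117.458 T
173278 − 10789 = 2803.944 T
T = 162489 / 2803.944 = 57.95 °C

T_f = 58.0 °C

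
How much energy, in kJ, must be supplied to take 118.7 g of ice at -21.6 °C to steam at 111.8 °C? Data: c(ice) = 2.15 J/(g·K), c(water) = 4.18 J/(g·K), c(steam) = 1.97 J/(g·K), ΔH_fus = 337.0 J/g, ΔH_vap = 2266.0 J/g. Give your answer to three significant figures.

q1 (heat ice -21.6→0.0 °C): 118.7 × 2.15 × 21.6 = 5512 J
q2 (melt at 0 °C): 118.7 × 337.0 = 40002 J
q3 (heat water 0.0→100.0 °C): 118.7 × 4.18 × 100.0 = 49617 J
q4 (vaporize at 100 °C): 118.7 × 2266.0 = 268974 J
q5 (heat steam 100.0→111.8 °C): 118.7 × 1.97 × 11.8 = 2759 J
Total: 5512 + 40002 + 49617 + 268974 + 2759 = 366864 J = 367 kJ

q = 367 kJ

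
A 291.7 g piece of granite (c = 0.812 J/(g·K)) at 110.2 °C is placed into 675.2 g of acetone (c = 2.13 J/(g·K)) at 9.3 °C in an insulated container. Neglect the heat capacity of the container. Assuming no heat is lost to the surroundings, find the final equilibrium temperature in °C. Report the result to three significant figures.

T_f = 23.6 °C

Heat lost by granite = heat gained by acetone.
(291.7)(0.812)(110.2 − T) = (675.2)(2.13)(T − 9.3)
236.8604 (110.2 − T) = 1438.176 (T − 9.3)
26102 − 236.8604 T = 1438.176 T − 13375
39477 = 1675.0364 T
T = 23.57 °C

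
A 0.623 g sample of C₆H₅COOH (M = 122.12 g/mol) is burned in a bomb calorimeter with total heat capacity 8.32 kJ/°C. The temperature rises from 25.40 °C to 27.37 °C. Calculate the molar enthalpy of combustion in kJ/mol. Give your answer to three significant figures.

ΔH = -3210 kJ/mol

ΔT = 27.37 − 25.40 = 1.97 °C
q_cal = C_cal × ΔT = 8.32 × 1.97 = 16.3904 kJ
n = 0.623 / 122.12 = 0.005102 mol
q_rxn = −q_cal = -16.3904 kJ
ΔH = -16.3904 / 0.005102 = -3213 kJ/mol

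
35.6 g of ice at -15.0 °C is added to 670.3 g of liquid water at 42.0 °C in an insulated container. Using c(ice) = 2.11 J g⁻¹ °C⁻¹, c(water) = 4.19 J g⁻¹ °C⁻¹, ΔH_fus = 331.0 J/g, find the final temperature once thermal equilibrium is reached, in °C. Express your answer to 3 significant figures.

Heat to bring ice to 0 °C and melt it: q₁ = 35.6×2.11×15.0 + 35.6×331.0 = 12910 J
Heat the water can supply cooling to 0 °C: 670.3×4.19×42.0 = 117959 J > q₁, so all ice melts.
Energy balance: 670.3×4.19×(42.0 − T) = 12910 + 35.6×4.19×(T − 0)
2808.557(42.0 − T) = 12910 + 149.164 T
117959 − 12910 = 2957.721 T
T = 105049 / 2957.721 = 35.52 °C

T_f = 35.5 °C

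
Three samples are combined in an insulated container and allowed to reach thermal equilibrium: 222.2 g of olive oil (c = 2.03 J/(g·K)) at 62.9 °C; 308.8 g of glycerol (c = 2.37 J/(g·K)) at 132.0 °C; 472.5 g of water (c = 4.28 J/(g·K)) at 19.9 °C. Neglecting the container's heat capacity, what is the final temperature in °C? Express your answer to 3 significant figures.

T_f = 51.5 °C

Σ mᵢcᵢ(T − Tᵢ) = 0  ⇒  T = Σ mᵢcᵢTᵢ / Σ mᵢcᵢ
Σ mᵢcᵢ = 222.2×2.03 + 308.8×2.37 + 472.5×4.28 = 3205.222
Σ mᵢcᵢTᵢ = 451.066×62.9 + 731.856×132.0 + 2022.3×19.9 = 165220
T = 165220 / 3205.222 = 51.547 °C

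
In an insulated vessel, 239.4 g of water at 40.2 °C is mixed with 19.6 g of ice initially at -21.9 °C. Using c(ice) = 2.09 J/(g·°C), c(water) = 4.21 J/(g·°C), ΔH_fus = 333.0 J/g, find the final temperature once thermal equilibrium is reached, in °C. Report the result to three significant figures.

Heat to bring ice to 0 °C and melt it: q₁ = 19.6×2.09×21.9 + 19.6×333.0 = 7423.9 J
Heat the water can supply cooling to 0 °C: 239.4×4.21×40.2 = 40516.5 J > q₁, so all ice melts.
Energy balance: 239.4×4.21×(40.2 − T) = 7423.9 + 19.6×4.21×(T − 0)
1007.874(40.2 − T) = 7423.9 + 82.516 T
40516.5 − 7423.9 = 1090.390 T
T = 33092.6 / 1090.390 = 30.349 °C

T_f = 30.3 °C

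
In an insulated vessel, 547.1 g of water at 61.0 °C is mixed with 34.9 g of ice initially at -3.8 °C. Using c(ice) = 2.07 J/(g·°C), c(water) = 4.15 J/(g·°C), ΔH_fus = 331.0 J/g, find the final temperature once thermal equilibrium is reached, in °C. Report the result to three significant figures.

Heat to bring ice to 0 °C and melt it: q₁ = 34.9×2.07×3.8 + 34.9×331.0 = 11826 J
Heat the water can supply cooling to 0 °C: 547.1×4.15×61.0 = 138498 J > q₁, so all ice melts.
Energy balance: 547.1×4.15×(61.0 − T) = 11826 + 34.9×4.15×(T − 0)
2270.465(61.0 − T) = 11826 + 144.835 T
138498 − 11826 = 2415.300 T
T = 126672 / 2415.300 = 52.446 °C

T_f = 52.4 °C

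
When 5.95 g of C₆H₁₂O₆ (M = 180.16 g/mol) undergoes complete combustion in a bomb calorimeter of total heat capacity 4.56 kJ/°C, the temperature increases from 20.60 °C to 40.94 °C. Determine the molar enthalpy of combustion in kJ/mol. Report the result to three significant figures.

ΔH = -2810 kJ/mol

ΔT = 40.94 − 20.60 = 20.34 °C
q_cal = C_cal × ΔT = 4.56 × 20.34 = 92.7504 kJ
n = 5.95 / 180.16 = 0.03303 mol
q_rxn = −q_cal = -92.7504 kJ
ΔH = -92.7504 / 0.03303 = -2808 kJ/mol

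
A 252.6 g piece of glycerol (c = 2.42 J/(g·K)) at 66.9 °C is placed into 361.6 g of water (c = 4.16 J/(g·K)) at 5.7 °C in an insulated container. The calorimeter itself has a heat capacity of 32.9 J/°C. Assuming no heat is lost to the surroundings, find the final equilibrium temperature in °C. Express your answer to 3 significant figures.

Heat lost by glycerol = heat gained by water + calorimeter.
(252.6)(2.42)(66.9 − T) = [(361.6)(4.16) + 32.9](T − 5.7)
611.292 (66.9 − T) = 1537.156 (T − 5.7)
40895 − 611.292 T = 1537.156 T − 8761.8
49656.8 = 2148.448 T
T = 23.11 °C

T_f = 23.1 °C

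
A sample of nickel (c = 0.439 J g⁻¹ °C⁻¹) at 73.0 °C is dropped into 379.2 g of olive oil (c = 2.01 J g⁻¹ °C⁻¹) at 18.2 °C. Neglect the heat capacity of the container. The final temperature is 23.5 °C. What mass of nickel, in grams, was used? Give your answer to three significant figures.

m = 186 g

q_gained = (379.2 × 2.01) × (23.5 − 18.2) = 4040 J
q_lost = m × 0.439 × (73.0 − 23.5) = 21.7305 m
m = 4040 / 21.7305 = 186 g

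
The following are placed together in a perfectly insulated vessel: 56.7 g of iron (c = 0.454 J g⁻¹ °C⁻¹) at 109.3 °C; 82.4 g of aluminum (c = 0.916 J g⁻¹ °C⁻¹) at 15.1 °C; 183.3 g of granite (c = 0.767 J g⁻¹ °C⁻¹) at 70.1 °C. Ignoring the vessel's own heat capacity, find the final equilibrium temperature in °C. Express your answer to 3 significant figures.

T_f = 57.1 °C

Σ mᵢcᵢ(T − Tᵢ) = 0  ⇒  T = Σ mᵢcᵢTᵢ / Σ mᵢcᵢ
Σ mᵢcᵢ = 56.7×0.454 + 82.4×0.916 + 183.3×0.767 = 241.8113
Σ mᵢcᵢTᵢ = 25.7418×109.3 + 75.4784×15.1 + 140.5911×70.1 = 13809
T = 13809 / 241.8113 = 57.11 °C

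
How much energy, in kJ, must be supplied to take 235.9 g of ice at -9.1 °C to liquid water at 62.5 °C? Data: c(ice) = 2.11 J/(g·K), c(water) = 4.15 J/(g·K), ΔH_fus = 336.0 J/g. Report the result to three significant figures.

q1 (heat ice -9.1→0.0 °C): 235.9 × 2.11 × 9.1 = 4530 J
q2 (melt at 0 °C): 235.9 × 336.0 = 79262 J
q3 (heat water 0.0→62.5 °C): 235.9 × 4.15 × 62.5 = 61187 J
Total: 4530 + 79262 + 61187 = 144979 J = 145 kJ

q = 145 kJ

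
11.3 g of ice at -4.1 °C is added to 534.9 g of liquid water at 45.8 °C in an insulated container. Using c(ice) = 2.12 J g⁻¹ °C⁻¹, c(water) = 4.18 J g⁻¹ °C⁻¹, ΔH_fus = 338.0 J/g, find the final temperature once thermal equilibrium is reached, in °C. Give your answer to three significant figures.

T_f = 43.1 °C

Heat to bring ice to 0 °C and melt it: q₁ = 11.3×2.12×4.1 + 11.3×338.0 = 3917.6 J
Heat the water can supply cooling to 0 °C: 534.9×4.18×45.8 = 102403 J > q₁, so all ice melts.
Energy balance: 534.9×4.18×(45.8 − T) = 3917.6 + 11.3×4.18×(T − 0)
2235.882(45.8 − T) = 3917.6 + 47.234 T
102403 − 3917.6 = 2283.116 T
T = 98485.4 / 2283.116 = 43.14 °C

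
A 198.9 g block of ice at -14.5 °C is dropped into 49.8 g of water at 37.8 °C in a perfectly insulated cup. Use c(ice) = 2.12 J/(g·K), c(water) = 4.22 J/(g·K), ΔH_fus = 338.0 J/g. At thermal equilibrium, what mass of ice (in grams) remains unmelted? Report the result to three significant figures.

Heat to warm all ice to 0 °C: 198.9×2.12×14.5 = 6114.2 J
Heat released by water cooling to 0 °C: 49.8×4.22×37.8 = 7943.9 J
7943.9 J < 6114.2 + 198.9×338.0 = 73342.4 J, so not all ice melts; final T = 0 °C.
Heat left for melting: 7943.9 − 6114.2 = 1829.7 J
Mass melted = 1829.7 / 338.0 = 5.413 g
Ice remaining = 198.9 − 5.413 = 193.487 g

m_ice remaining = 193 g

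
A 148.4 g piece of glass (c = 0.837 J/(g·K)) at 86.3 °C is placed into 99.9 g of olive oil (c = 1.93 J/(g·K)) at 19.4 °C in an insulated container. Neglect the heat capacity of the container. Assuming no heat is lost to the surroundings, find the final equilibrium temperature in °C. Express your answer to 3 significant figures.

T_f = 45.6 °C

Heat lost by glass = heat gained by olive oil.
(148.4)(0.837)(86.3 − T) = (99.9)(1.93)(T − 19.4)
124.2108 (86.3 − T) = 192.807 (T − 19.4)
10719 − 124.2108 T = 192.807 T − 3740.5
14459.5 = 317.0178 T
T = 45.61 °C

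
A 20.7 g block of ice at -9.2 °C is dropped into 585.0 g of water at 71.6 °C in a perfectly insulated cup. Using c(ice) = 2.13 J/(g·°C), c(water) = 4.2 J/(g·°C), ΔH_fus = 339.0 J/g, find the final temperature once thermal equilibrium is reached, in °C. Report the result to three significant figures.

T_f = 66.2 °C

Heat to bring ice to 0 °C and melt it: q₁ = 20.7×2.13×9.2 + 20.7×339.0 = 7422.9 J
Heat the water can supply cooling to 0 °C: 585.0×4.2×71.6 = 175921 J > q₁, so all ice melts.
Energy balance: 585.0×4.2×(71.6 − T) = 7422.9 + 20.7×4.2×(T − 0)
2457(71.6 − T) = 7422.9 + 86.94 T
175921 − 7422.9 = 2543.94 T
T = 168498.1 / 2543.94 = 66.24 °C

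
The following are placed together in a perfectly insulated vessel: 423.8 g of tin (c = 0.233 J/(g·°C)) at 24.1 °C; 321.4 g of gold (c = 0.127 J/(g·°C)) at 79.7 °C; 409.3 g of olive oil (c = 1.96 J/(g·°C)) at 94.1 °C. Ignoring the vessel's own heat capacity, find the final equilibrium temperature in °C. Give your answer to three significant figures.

Σ mᵢcᵢ(T − Tᵢ) = 0  ⇒  T = Σ mᵢcᵢTᵢ / Σ mᵢcᵢ
Σ mᵢcᵢ = 423.8×0.233 + 321.4×0.127 + 409.3×1.96 = 941.7912
Σ mᵢcᵢTᵢ = 98.7454×24.1 + 40.8178×79.7 + 802.228×94.1 = 81123
T = 81123 / 941.7912 = 86.14 °C

T_f = 86.1 °C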